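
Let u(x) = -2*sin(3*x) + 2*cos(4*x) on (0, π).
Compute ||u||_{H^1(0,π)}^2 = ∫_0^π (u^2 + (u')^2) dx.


||u||_{H^1(0,π)}^2 = 816/7 + 54*π

u'(x) = -8*sin(4*x) - 6*cos(3*x).
Expand u² and (u')² and integrate term by term on (0, π), using: for integers n ≥ 1, ∫_0^π sin²(nx) dx = ∫_0^π cos²(nx) dx = π/2; for n ≠ n', ∫_0^π sin(nx)sin(n'x) dx = ∫_0^π cos(nx)cos(n'x) dx = 0; and by product-to-sum, ∫_0^π sin(nx)cos(n'x) dx = ½∫_0^π [sin((n+n')x) + sin((n−n')x)] dx, which is 0 when n+n' is even and 2n/(n²−n'²) when n+n' is odd (it need not vanish on (0, π)).
  u² squared terms: (-2)²·∫sin(3x)² dx = 4·π/2 = 2*π;  (2)²·∫cos(4x)² dx = 4·π/2 = 2*π.
  u² cross terms: 2·(-2)·(2)·∫sin(3x)·cos(4x) dx = -8·(-6/7) = 48/7.
  So ∫_0^π u² dx = 2*π + 2*π + 48/7 = 48/7 + 4*π.
  (u')² squared terms: (-8)²·∫sin(4x)² dx = 64·π/2 = 32*π;  (-6)²·∫cos(3x)² dx = 36·π/2 = 18*π.
  (u')² cross terms: 2·(-8)·(-6)·∫sin(4x)·cos(3x) dx = 96·(8/7) = 768/7.
  So ∫_0^π (u')² dx = 32*π + 18*π + 768/7 = 768/7 + 50*π.
||u||_{H^1}^2 = (48/7 + 4*π) + (768/7 + 50*π) = 816/7 + 54*π.


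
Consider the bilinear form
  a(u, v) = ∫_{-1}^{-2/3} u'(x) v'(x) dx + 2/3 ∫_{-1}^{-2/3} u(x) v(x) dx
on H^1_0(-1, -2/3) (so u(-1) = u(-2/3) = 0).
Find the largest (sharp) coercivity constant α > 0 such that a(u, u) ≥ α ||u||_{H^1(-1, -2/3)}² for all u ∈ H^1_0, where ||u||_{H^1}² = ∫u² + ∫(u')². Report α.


α = (2 + 27*π^2)/(3*(1 + 9*π^2))

Coercivity of a(·,·) on H^1_0(-1, -2/3) means a(u, u) ≥ α ||u||_{H^1}² for every u ∈ H^1_0.
The interval has length L = 1/3, and Poincaré/coercivity depend only on L. Here a(u, u) = ∫(u')² + (2/3)·∫u².
Here 0 < c = 2/3 < 1. The condition a(u,u) ≥ α||u||_{H^1}² reads (1−α)∫(u')² ≥ (α−c)∫u². Any admissible α is ≤ 1 (rapidly oscillating u have ∫u²/∫(u')² → 0), and α = 1 would force 0 ≥ (1−c)∫u², impossible since c < 1; so 1−α > 0. By the sharp Poincaré inequality on H^1_0 of an interval of length L, ∫(u')² ≥ (π/L)²∫u² with equality for the first sine mode sin(π(x−x₀)/L) (x₀ the left endpoint), so the inequality holds for all u iff (1−α)(π/L)² ≥ α − c, i.e. α ≤ ((π/L)² + c)/((π/L)² + 1) = (1 + c(L/π)²)/(1 + (L/π)²). With (π/L)² = 9*π^2 and c = 2/3, the largest admissible constant is α = ((π/L)² + c)/((π/L)² + 1).
Simplifying, α = (2 + 27*π^2)/(3*(1 + 9*π^2)).


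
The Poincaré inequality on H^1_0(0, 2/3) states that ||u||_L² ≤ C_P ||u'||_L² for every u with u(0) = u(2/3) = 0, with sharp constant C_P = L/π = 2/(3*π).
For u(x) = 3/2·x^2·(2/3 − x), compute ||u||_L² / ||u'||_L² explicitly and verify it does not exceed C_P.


||u||_L² / ||u'||_L² = sqrt(14)/21 < C_P = 2/(3*π).

u(x) = 3/2·x^2·(2/3 − x), so u'(x) = x*(4 - 9*x)/2.
u(x) = 3/2·x^2·(2/3 − x) vanishes at x = 0 and x = 2/3, so u ∈ H^1_0(0, 2/3). Differentiate via the product rule and integrate the resulting polynomials term by term.
  ∫_0^2/3 u² dx = ∫_0^2/3 (9*x^6/4 - 3*x^5 + x^4) dx. Term by term:
    ∫_0^2/3 9*x^6/4 dx = 32/1701;  ∫_0^2/3 -3*x^5 dx = -32/729;  ∫_0^2/3 x^4 dx = 32/1215.
  Sum: 32/1701 − 32/729 + 32/1215 = 32/25515.
  ∫_0^2/3 (u')² dx = ∫_0^2/3 (81*x^4/4 - 18*x^3 + 4*x^2) dx. Term by term:
    ∫_0^2/3 81*x^4/4 dx = 8/15;  ∫_0^2/3 -18*x^3 dx = -8/9;  ∫_0^2/3 4*x^2 dx = 32/81.
  Sum: 8/15 − 8/9 + 32/81 = 16/405.
∫_0^2/3 u² dx = 32/25515, so ||u||_L² = 4*sqrt(70)/945.
∫_0^2/3 (u')² dx = 16/405, so ||u'||_L² = 4*sqrt(5)/45.
Ratio ||u||_L² / ||u'||_L² = sqrt(14)/21.
Sharp Poincaré constant on H^1_0(0, 2/3) is C_P = L/π = 2/(3*π), achieved by sin(3*π/2·x).
A polynomial bump cannot attain the sharp Poincaré constant (only the first sine eigenfunction does), so the ratio is strictly less than C_P, consistent with ||u||_L² ≤ C_P ||u'||_L².


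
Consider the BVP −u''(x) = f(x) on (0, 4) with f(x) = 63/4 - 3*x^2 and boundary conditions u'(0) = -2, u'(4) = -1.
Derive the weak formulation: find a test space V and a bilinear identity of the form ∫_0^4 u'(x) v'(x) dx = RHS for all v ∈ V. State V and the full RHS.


V = H^1(0, 4) (v unrestricted at boundary; u is determined up to an additive constant); weak form: ∫_0^4 u'v' dx = ∫_0^4 (63/4 - 3*x^2) v dx − v(4) + 2·v(0) for all v ∈ V.

Multiply both sides by a test function v and integrate from 0 to 4:
  ∫_0^4 −u''(x) v(x) dx = ∫_0^4 f(x) v(x) dx.
Integrate the LHS by parts once:
  ∫_0^4 −u'' v dx = −[u'(x) v(x)]_0^4 + ∫_0^4 u'(x) v'(x) dx.
Thus ∫_0^4 u'(x) v'(x) dx = ∫_0^4 f(x) v(x) dx + [u'(x) v(x)]_0^4.
Choose V so that boundary terms are either known or forced to vanish.
u has inhomogeneous Neumann u'(0) = -2, u'(4) = -1. [u' v]_0^4 = (-1)·v(4) − (-2)·v(0) = − v(4) + 2·v(0). Take V = H^1(0, 4); boundary term becomes part of RHS.
Weak formulation: find u (satisfying any essential BC) such that ∫_0^4 u'(x) v'(x) dx = ∫_0^4 f v dx − v(4) + 2·v(0) for all v ∈ V (Neumann data are natural BCs: they enter the RHS as boundary terms).
Substituting f(x) = 63/4 - 3*x^2, the right-hand side is ∫_0^4 (63/4 - 3*x^2) v dx − v(4) + 2·v(0).
Compatibility check (pure Neumann): taking v ≡ 1 ∈ V gives 0 = ∫_0^4 f dx + (-1) − (-2), i.e. ∫_0^4 f dx must equal u'(0) − u'(4) = -1. Indeed ∫_0^4 (63/4 - 3*x^2) dx = -1, so the data are compatible. The solution is then unique only up to an additive constant (fix it e.g. by requiring ∫_0^4 u dx = 0).


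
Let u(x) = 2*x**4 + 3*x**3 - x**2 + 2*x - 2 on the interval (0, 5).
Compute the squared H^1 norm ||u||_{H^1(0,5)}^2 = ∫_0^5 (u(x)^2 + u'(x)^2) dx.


||u||_{H^1}^2 = 332231215/126

The H^1 norm (squared) on an interval (0, L) is
  ||u||_{H^1}^2 = ∫_0^L u(x)^2 dx + ∫_0^L u'(x)^2 dx.
Compute u'(x) = 8*x**3 + 9*x**2 - 2*x + 2.
Then u(x)^2 = 4*x**8 + 12*x**7 + 5*x**6 + 2*x**5 + 5*x**4 - 16*x**3 + 8*x**2 - 8*x + 4 and u'(x)^2 = 64*x**6 + 144*x**5 + 49*x**4 - 4*x**3 + 40*x**2 - 8*x + 4.
Integrate each monomial from 0 to 5 using ∫_0^5 c·x^n dx = c·5^(n+1)/(n+1):
  ∫_0^5 u(x)^2 dx = ∫_0^5 (4*x^8 + 12*x^7 + 5*x^6 + 2*x^5 + 5*x^4 - 16*x^3 + 8*x^2 - 8*x + 4) dx. Term by term:
    ∫_0^5 4*x^8 dx = 7812500/9;  ∫_0^5 12*x^7 dx = 1171875/2;  ∫_0^5 5*x^6 dx = 390625/7;
    ∫_0^5 2*x^5 dx = 15625/3;  ∫_0^5 5*x^4 dx = 3125;  ∫_0^5 -16*x^3 dx = -2500;
    ∫_0^5 8*x^2 dx = 1000/3;  ∫_0^5 -8*x dx = -100;  ∫_0^5 4 dx = 20.
  Sum: 7812500/9 + 1171875/2 + 390625/7 + 15625/3 + 3125 − 2500 + 1000/3 − 100 + 20 = 191001295/126.
  ∫_0^5 u'(x)^2 dx = ∫_0^5 (64*x^6 + 144*x^5 + 49*x^4 - 4*x^3 + 40*x^2 - 8*x + 4) dx. Term by term:
    ∫_0^5 64*x^6 dx = 5000000/7;  ∫_0^5 144*x^5 dx = 375000;  ∫_0^5 49*x^4 dx = 30625;
    ∫_0^5 -4*x^3 dx = -625;  ∫_0^5 40*x^2 dx = 5000/3;  ∫_0^5 -8*x dx = -100;
    ∫_0^5 4 dx = 20.
  Sum: 5000000/7 + 375000 + 30625 − 625 + 5000/3 − 100 + 20 = 23538320/21.
Adding: ||u||_{H^1}^2 = 191001295/126 + 23538320/21 = 332231215/126.


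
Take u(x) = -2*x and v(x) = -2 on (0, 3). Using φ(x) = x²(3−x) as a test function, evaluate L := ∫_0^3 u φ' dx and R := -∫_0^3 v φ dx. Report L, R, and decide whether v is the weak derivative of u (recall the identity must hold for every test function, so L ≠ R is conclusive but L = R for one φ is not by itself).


LHS = 27/2, RHS = 27/2. Yes, v = u' weakly.

u(x) = -2*x, classical derivative u'(x) = -2.
φ(x) = x²(3−x), so φ'(x) = 3*x*(2 - x).
Note φ(0) = φ(3) = 0, so the boundary term u·φ vanishes.
LHS = ∫_0^3 u(x) φ'(x) dx = ∫_0^3 (6*x^3 - 12*x^2) dx. Term by term:
  ∫_0^3 6*x^3 dx = 243/2;  ∫_0^3 -12*x^2 dx = -108.
Sum: 243/2 − 108 = 27/2.
So LHS = 27/2.
∫_0^3 v(x) φ(x) dx = ∫_0^3 (2*x^3 - 6*x^2) dx. Term by term:
  ∫_0^3 2*x^3 dx = 81/2;  ∫_0^3 -6*x^2 dx = -54.
Sum: 81/2 − 54 = -27/2.
So RHS = -∫_0^3 v(x) φ(x) dx = 27/2.
LHS = RHS, so the identity holds for this test φ.
Moreover u is smooth here and v(x) = u'(x) = -2 pointwise, so the identity holds for every test function. Hence v is the weak derivative of u.


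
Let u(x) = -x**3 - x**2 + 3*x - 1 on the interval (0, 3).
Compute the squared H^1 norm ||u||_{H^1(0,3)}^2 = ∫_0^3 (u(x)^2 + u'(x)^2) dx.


||u||_{H^1}^2 = 29184/35

The H^1 norm (squared) on an interval (0, L) is
  ||u||_{H^1}^2 = ∫_0^L u(x)^2 dx + ∫_0^L u'(x)^2 dx.
Compute u'(x) = -3*x**2 - 2*x + 3.
Then u(x)^2 = x**6 + 2*x**5 - 5*x**4 - 4*x**3 + 11*x**2 - 6*x + 1 and u'(x)^2 = 9*x**4 + 12*x**3 - 14*x**2 - 12*x + 9.
Integrate each monomial from 0 to 3 using ∫_0^3 c·x^n dx = c·3^(n+1)/(n+1):
  ∫_0^3 u(x)^2 dx = ∫_0^3 (x^6 + 2*x^5 - 5*x^4 - 4*x^3 + 11*x^2 - 6*x + 1) dx. Term by term:
    ∫_0^3 x^6 dx = 2187/7;  ∫_0^3 2*x^5 dx = 243;  ∫_0^3 -5*x^4 dx = -243;
    ∫_0^3 -4*x^3 dx = -81;  ∫_0^3 11*x^2 dx = 99;  ∫_0^3 -6*x dx = -27;
    ∫_0^3 1 dx = 3.
  Sum: 2187/7 + 243 − 243 − 81 + 99 − 27 + 3 = 2145/7.
  ∫_0^3 u'(x)^2 dx = ∫_0^3 (9*x^4 + 12*x^3 - 14*x^2 - 12*x + 9) dx. Term by term:
    ∫_0^3 9*x^4 dx = 2187/5;  ∫_0^3 12*x^3 dx = 243;  ∫_0^3 -14*x^2 dx = -126;
    ∫_0^3 -12*x dx = -54;  ∫_0^3 9 dx = 27.
  Sum: 2187/5 + 243 − 126 − 54 + 27 = 2637/5.
Adding: ||u||_{H^1}^2 = 2145/7 + 2637/5 = 29184/35.


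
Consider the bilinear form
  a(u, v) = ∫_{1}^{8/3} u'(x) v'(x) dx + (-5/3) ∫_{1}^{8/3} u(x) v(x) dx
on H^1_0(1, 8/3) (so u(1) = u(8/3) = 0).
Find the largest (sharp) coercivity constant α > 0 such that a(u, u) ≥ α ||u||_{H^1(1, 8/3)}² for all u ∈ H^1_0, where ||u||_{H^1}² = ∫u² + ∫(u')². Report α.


α = (-125 + 27*π^2)/(3*(25 + 9*π^2))

Coercivity of a(·,·) on H^1_0(1, 8/3) means a(u, u) ≥ α ||u||_{H^1}² for every u ∈ H^1_0.
The interval has length L = 5/3, and Poincaré/coercivity depend only on L. Here a(u, u) = ∫(u')² + (-5/3)·∫u².
Here c = -5/3 < 0 with |c| < (π/L)² = 9*π^2/25, so coercivity still holds. The condition a(u,u) ≥ α||u||_{H^1}² reads (1−α)∫(u')² ≥ (α−c)∫u². Any admissible α is ≤ 1 (rapidly oscillating u have ∫u²/∫(u')² → 0), and α = 1 would force 0 ≥ (1−c)∫u², impossible since c < 1; so 1−α > 0. By the sharp Poincaré inequality on H^1_0 of an interval of length L, ∫(u')² ≥ (π/L)²∫u² with equality for the first sine mode sin(π(x−x₀)/L) (x₀ the left endpoint), so the inequality holds for all u iff (1−α)(π/L)² ≥ α − c, i.e. α ≤ ((π/L)² + c)/((π/L)² + 1) = (1 + c(L/π)²)/(1 + (L/π)²). (Direct route, valid since c ≤ 0: Poincaré gives c∫u² ≥ c(L/π)²∫(u')², so a(u,u) ≥ (1 + c(L/π)²)∫(u')², while ||u||_{H^1}² ≤ (1 + (L/π)²)∫(u')²; dividing yields the same α.) With (π/L)² = 9*π^2/25 and c = -5/3, the largest admissible constant is α = ((π/L)² + c)/((π/L)² + 1).
Simplifying, α = (-125 + 27*π^2)/(3*(25 + 9*π^2)).


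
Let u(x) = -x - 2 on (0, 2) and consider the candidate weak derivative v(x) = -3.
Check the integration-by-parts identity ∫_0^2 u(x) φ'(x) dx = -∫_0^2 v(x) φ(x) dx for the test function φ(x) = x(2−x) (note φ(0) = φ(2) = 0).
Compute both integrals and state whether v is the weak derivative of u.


LHS = 4/3, RHS = 4. No, v is not the weak derivative of u.

u(x) = -x - 2, classical derivative u'(x) = -1.
φ(x) = x(2−x), so φ'(x) = 2 - 2*x.
Note φ(0) = φ(2) = 0, so the boundary term u·φ vanishes.
LHS = ∫_0^2 u(x) φ'(x) dx = ∫_0^2 (2*x^2 + 2*x - 4) dx. Term by term:
  ∫_0^2 2*x^2 dx = 16/3;  ∫_0^2 2*x dx = 4;  ∫_0^2 -4 dx = -8.
Sum: 16/3 + 4 − 8 = 4/3.
So LHS = 4/3.
∫_0^2 v(x) φ(x) dx = ∫_0^2 (3*x^2 - 6*x) dx. Term by term:
  ∫_0^2 3*x^2 dx = 8;  ∫_0^2 -6*x dx = -12.
Sum: 8 − 12 = -4.
So RHS = -∫_0^2 v(x) φ(x) dx = 4.
LHS − RHS = -8/3 ≠ 0, so the identity fails.
(For a valid weak derivative the identity must hold for EVERY test function, in particular this one. The failure shows v is NOT the weak derivative of u.)
Correct weak derivative would be u'(x) = -1.


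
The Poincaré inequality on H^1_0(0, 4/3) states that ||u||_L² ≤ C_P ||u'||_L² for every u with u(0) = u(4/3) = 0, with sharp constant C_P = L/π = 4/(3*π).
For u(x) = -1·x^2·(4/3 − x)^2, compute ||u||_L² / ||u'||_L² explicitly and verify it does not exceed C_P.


||u||_L² / ||u'||_L² = 2*sqrt(3)/9 < C_P = 4/(3*π).

u(x) = -1·x^2·(4/3 − x)^2, so u'(x) = 4*x*(-9*x^2 + 18*x - 8)/9.
u(x) = -1·x^2·(4/3 − x)^2 vanishes at x = 0 and x = 4/3, so u ∈ H^1_0(0, 4/3). Differentiate via the product rule and integrate the resulting polynomials term by term.
  ∫_0^4/3 u² dx = ∫_0^4/3 (x^8 - 16*x^7/3 + 32*x^6/3 - 256*x^5/27 + 256*x^4/81) dx. Term by term:
    ∫_0^4/3 x^8 dx = 262144/177147;  ∫_0^4/3 -16*x^7/3 dx = -131072/19683;  ∫_0^4/3 32*x^6/3 dx = 524288/45927;
    ∫_0^4/3 -256*x^5/27 dx = -524288/59049;  ∫_0^4/3 256*x^4/81 dx = 262144/98415.
  Sum: 262144/177147 − 131072/19683 + 524288/45927 − 524288/59049 + 262144/98415 = 131072/6200145.
  ∫_0^4/3 (u')² dx = ∫_0^4/3 (16*x^6 - 64*x^5 + 832*x^4/9 - 512*x^3/9 + 1024*x^2/81) dx. Term by term:
    ∫_0^4/3 16*x^6 dx = 262144/15309;  ∫_0^4/3 -64*x^5 dx = -131072/2187;  ∫_0^4/3 832*x^4/9 dx = 851968/10935;
    ∫_0^4/3 -512*x^3/9 dx = -32768/729;  ∫_0^4/3 1024*x^2/81 dx = 65536/6561.
  Sum: 262144/15309 − 131072/2187 + 851968/10935 − 32768/729 + 65536/6561 = 32768/229635.
∫_0^4/3 u² dx = 131072/6200145, so ||u||_L² = 256*sqrt(210)/25515.
∫_0^4/3 (u')² dx = 32768/229635, so ||u'||_L² = 128*sqrt(70)/2835.
Ratio ||u||_L² / ||u'||_L² = 2*sqrt(3)/9.
Sharp Poincaré constant on H^1_0(0, 4/3) is C_P = L/π = 4/(3*π), achieved by sin(3*π/4·x).
A polynomial bump cannot attain the sharp Poincaré constant (only the first sine eigenfunction does), so the ratio is strictly less than C_P, consistent with ||u||_L² ≤ C_P ||u'||_L².


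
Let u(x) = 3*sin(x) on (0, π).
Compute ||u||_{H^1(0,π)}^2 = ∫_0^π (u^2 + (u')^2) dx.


||u||_{H^1(0,π)}^2 = 9*π

u'(x) = 3*cos(x).
Expand u² and (u')² and integrate term by term on (0, π), using: for integers n ≥ 1, ∫_0^π sin²(nx) dx = ∫_0^π cos²(nx) dx = π/2; for n ≠ n', ∫_0^π sin(nx)sin(n'x) dx = ∫_0^π cos(nx)cos(n'x) dx = 0; and by product-to-sum, ∫_0^π sin(nx)cos(n'x) dx = ½∫_0^π [sin((n+n')x) + sin((n−n')x)] dx, which is 0 when n+n' is even and 2n/(n²−n'²) when n+n' is odd (it need not vanish on (0, π)).
  u² squared terms: (3)²·∫sin(x)² dx = 9·π/2 = 9*π/2.
  So ∫_0^π u² dx = 9*π/2.
  (u')² squared terms: (3)²·∫cos(x)² dx = 9·π/2 = 9*π/2.
  So ∫_0^π (u')² dx = 9*π/2.
||u||_{H^1}^2 = (9*π/2) + (9*π/2) = 9*π.


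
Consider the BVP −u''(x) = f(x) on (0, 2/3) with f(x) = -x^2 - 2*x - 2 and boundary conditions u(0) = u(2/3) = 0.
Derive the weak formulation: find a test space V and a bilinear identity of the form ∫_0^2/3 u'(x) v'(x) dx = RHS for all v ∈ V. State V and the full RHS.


V = H^1_0(0, 2/3) (so v(0) = v(2/3) = 0); weak form: ∫_0^2/3 u'v' dx = ∫_0^2/3 (-x^2 - 2*x - 2) v dx for all v ∈ V.

Multiply both sides by a test function v and integrate from 0 to 2/3:
  ∫_0^2/3 −u''(x) v(x) dx = ∫_0^2/3 f(x) v(x) dx.
Integrate the LHS by parts once:
  ∫_0^2/3 −u'' v dx = −[u'(x) v(x)]_0^2/3 + ∫_0^2/3 u'(x) v'(x) dx.
Thus ∫_0^2/3 u'(x) v'(x) dx = ∫_0^2/3 f(x) v(x) dx + [u'(x) v(x)]_0^2/3.
Choose V so that boundary terms are either known or forced to vanish.
u is Dirichlet: u(0) = u(2/3) = 0. Let V = H^1_0(0, 2/3); then v(0) = v(2/3) = 0, and [u' v]_0^2/3 = 0.
Weak formulation: find u (satisfying any essential BC) such that ∫_0^2/3 u'(x) v'(x) dx = ∫_0^2/3 f v dx for all v ∈ V.
Substituting f(x) = -x^2 - 2*x - 2, the right-hand side is ∫_0^2/3 (-x^2 - 2*x - 2) v dx.


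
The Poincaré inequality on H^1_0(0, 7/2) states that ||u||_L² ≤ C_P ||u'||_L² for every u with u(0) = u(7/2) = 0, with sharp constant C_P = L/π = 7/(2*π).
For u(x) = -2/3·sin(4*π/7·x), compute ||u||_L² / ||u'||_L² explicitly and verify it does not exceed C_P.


||u||_L² / ||u'||_L² = 7/(4*π) < C_P = 7/(2*π).

u(x) = -2/3·sin(4*π/7·x), so u'(x) = -8*π*cos(4*π*x/7)/21.
Writing u(x) = A·sin(kπx/L) with A = -2/3 and k = 2, use ∫_0^L sin²(kπx/L) dx = L/2 and ∫_0^L cos²(kπx/L) dx = L/2.
u² = 4/9·sin²(4*π/7·x) and (u')² = 64*π^2/441·cos²(4*π/7·x), and each of sin², cos² integrates to L/2 = 7/4 over (0, 7/2).
∫_0^7/2 u² dx = 7/9, so ||u||_L² = sqrt(7)/3.
∫_0^7/2 (u')² dx = 16*π^2/63, so ||u'||_L² = 4*sqrt(7)*π/21.
Ratio ||u||_L² / ||u'||_L² = 7/(4*π).
Sharp Poincaré constant on H^1_0(0, 7/2) is C_P = L/π = 7/(2*π), achieved by sin(2*π/7·x).
This is the k = 2 harmonic; the ratio L/(kπ) is strictly less than C_P = L/π, consistent with the sharp inequality ||u||_L² ≤ C_P ||u'||_L².


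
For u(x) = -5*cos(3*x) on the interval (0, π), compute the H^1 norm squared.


||u||_{H^1(0,π)}^2 = 125*π

u'(x) = 15*sin(3*x).
Expand u² and (u')² and integrate term by term on (0, π), using: for integers n ≥ 1, ∫_0^π sin²(nx) dx = ∫_0^π cos²(nx) dx = π/2; for n ≠ n', ∫_0^π sin(nx)sin(n'x) dx = ∫_0^π cos(nx)cos(n'x) dx = 0; and by product-to-sum, ∫_0^π sin(nx)cos(n'x) dx = ½∫_0^π [sin((n+n')x) + sin((n−n')x)] dx, which is 0 when n+n' is even and 2n/(n²−n'²) when n+n' is odd (it need not vanish on (0, π)).
  u² squared terms: (-5)²·∫cos(3x)² dx = 25·π/2 = 25*π/2.
  So ∫_0^π u² dx = 25*π/2.
  (u')² squared terms: (15)²·∫sin(3x)² dx = 225·π/2 = 225*π/2.
  So ∫_0^π (u')² dx = 225*π/2.
||u||_{H^1}^2 = (25*π/2) + (225*π/2) = 125*π.


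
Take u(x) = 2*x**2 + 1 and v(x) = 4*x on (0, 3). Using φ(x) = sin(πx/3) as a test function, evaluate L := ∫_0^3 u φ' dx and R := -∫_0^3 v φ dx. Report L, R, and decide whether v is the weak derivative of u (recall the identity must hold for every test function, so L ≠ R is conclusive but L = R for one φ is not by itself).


LHS = -36/π, RHS = -36/π. Yes, v = u' weakly.

u(x) = 2*x**2 + 1, classical derivative u'(x) = 4*x.
φ(x) = sin(πx/3), so φ'(x) = π*cos(π*x/3)/3.
Note φ(0) = φ(3) = 0, so the boundary term u·φ vanishes.
LHS = ∫_0^3 u(x) φ'(x) dx = ∫_0^3 (2*π*x^2*cos(π*x/3)/3 + π*cos(π*x/3)/3) dx. Term by term:
  ∫_0^3 π*cos(π*x/3)/3 dx = 0;  ∫_0^3 2*π*x^2*cos(π*x/3)/3 dx = -36/π.
Sum: 0 − 36/π = -36/π.
So LHS = -36/π.
∫_0^3 v(x) φ(x) dx = ∫_0^3 (4*x*sin(π*x/3)) dx. Term by term:
  ∫_0^3 4*x*sin(π*x/3) dx = 36/π.
So RHS = -∫_0^3 v(x) φ(x) dx = -36/π.
LHS = RHS, so the identity holds for this test φ.
Moreover u is smooth here and v(x) = u'(x) = 4*x pointwise, so the identity holds for every test function. Hence v is the weak derivative of u.


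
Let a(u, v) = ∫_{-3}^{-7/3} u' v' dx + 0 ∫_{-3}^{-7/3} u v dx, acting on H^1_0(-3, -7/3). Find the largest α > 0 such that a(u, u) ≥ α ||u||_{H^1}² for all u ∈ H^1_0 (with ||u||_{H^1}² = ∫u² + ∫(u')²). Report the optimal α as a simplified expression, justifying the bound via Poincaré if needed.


α = 9*π^2/(4 + 9*π^2)

Coercivity of a(·,·) on H^1_0(-3, -7/3) means a(u, u) ≥ α ||u||_{H^1}² for every u ∈ H^1_0.
The interval has length L = 2/3, and Poincaré/coercivity depend only on L. Here a(u, u) = ∫(u')² + (0)·∫u².
Here c = 0, so a(u,u) = ∫(u')² alone. The condition a(u,u) ≥ α||u||_{H^1}² reads (1−α)∫(u')² ≥ (α−c)∫u². Any admissible α is ≤ 1 (rapidly oscillating u have ∫u²/∫(u')² → 0), and α = 1 would force 0 ≥ (1−c)∫u², impossible since c < 1; so 1−α > 0. By the sharp Poincaré inequality on H^1_0 of an interval of length L, ∫(u')² ≥ (π/L)²∫u² with equality for the first sine mode sin(π(x−x₀)/L) (x₀ the left endpoint), so the inequality holds for all u iff (1−α)(π/L)² ≥ α − c, i.e. α ≤ ((π/L)² + c)/((π/L)² + 1) = (1 + c(L/π)²)/(1 + (L/π)²). (Direct route, valid since c ≤ 0: Poincaré gives c∫u² ≥ c(L/π)²∫(u')², so a(u,u) ≥ (1 + c(L/π)²)∫(u')², while ||u||_{H^1}² ≤ (1 + (L/π)²)∫(u')²; dividing yields the same α.) With (π/L)² = 9*π^2/4 and c = 0, the largest admissible constant is α = ((π/L)² + c)/((π/L)² + 1).
Simplifying, α = 9*π^2/(4 + 9*π^2).


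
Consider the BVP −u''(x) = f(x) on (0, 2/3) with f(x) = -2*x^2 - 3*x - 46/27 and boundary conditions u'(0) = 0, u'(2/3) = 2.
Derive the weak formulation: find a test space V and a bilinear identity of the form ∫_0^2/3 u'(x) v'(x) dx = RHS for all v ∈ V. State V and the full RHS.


V = H^1(0, 2/3) (v unrestricted at boundary; u is determined up to an additive constant); weak form: ∫_0^2/3 u'v' dx = ∫_0^2/3 (-2*x^2 - 3*x - 46/27) v dx + 2·v(2/3) for all v ∈ V.

Multiply both sides by a test function v and integrate from 0 to 2/3:
  ∫_0^2/3 −u''(x) v(x) dx = ∫_0^2/3 f(x) v(x) dx.
Integrate the LHS by parts once:
  ∫_0^2/3 −u'' v dx = −[u'(x) v(x)]_0^2/3 + ∫_0^2/3 u'(x) v'(x) dx.
Thus ∫_0^2/3 u'(x) v'(x) dx = ∫_0^2/3 f(x) v(x) dx + [u'(x) v(x)]_0^2/3.
Choose V so that boundary terms are either known or forced to vanish.
u has inhomogeneous Neumann u'(0) = 0, u'(2/3) = 2. [u' v]_0^2/3 = (2)·v(2/3) − (0)·v(0) = 2·v(2/3). Take V = H^1(0, 2/3); boundary term becomes part of RHS.
Weak formulation: find u (satisfying any essential BC) such that ∫_0^2/3 u'(x) v'(x) dx = ∫_0^2/3 f v dx + 2·v(2/3) for all v ∈ V (Neumann data are natural BCs: they enter the RHS as boundary terms).
Substituting f(x) = -2*x^2 - 3*x - 46/27, the right-hand side is ∫_0^2/3 (-2*x^2 - 3*x - 46/27) v dx + 2·v(2/3).
Compatibility check (pure Neumann): taking v ≡ 1 ∈ V gives 0 = ∫_0^2/3 f dx + (2) − (0), i.e. ∫_0^2/3 f dx must equal u'(0) − u'(2/3) = -2. Indeed ∫_0^2/3 (-2*x^2 - 3*x - 46/27) dx = -2, so the data are compatible. The solution is then unique only up to an additive constant (fix it e.g. by requiring ∫_0^2/3 u dx = 0).


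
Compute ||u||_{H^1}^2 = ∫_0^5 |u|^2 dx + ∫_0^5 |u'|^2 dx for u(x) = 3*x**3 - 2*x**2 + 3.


||u||_{H^1}^2 = 4792015/42

The H^1 norm (squared) on an interval (0, L) is
  ||u||_{H^1}^2 = ∫_0^L u(x)^2 dx + ∫_0^L u'(x)^2 dx.
Compute u'(x) = 9*x**2 - 4*x.
Then u(x)^2 = 9*x**6 - 12*x**5 + 4*x**4 + 18*x**3 - 12*x**2 + 9 and u'(x)^2 = 81*x**4 - 72*x**3 + 16*x**2.
Integrate each monomial from 0 to 5 using ∫_0^5 c·x^n dx = c·5^(n+1)/(n+1):
  ∫_0^5 u(x)^2 dx = ∫_0^5 (9*x^6 - 12*x^5 + 4*x^4 + 18*x^3 - 12*x^2 + 9) dx. Term by term:
    ∫_0^5 9*x^6 dx = 703125/7;  ∫_0^5 -12*x^5 dx = -31250;  ∫_0^5 4*x^4 dx = 2500;
    ∫_0^5 18*x^3 dx = 5625/2;  ∫_0^5 -12*x^2 dx = -500;  ∫_0^5 9 dx = 45.
  Sum: 703125/7 − 31250 + 2500 + 5625/2 − 500 + 45 = 1036755/14.
  ∫_0^5 u'(x)^2 dx = ∫_0^5 (81*x^4 - 72*x^3 + 16*x^2) dx. Term by term:
    ∫_0^5 81*x^4 dx = 50625;  ∫_0^5 -72*x^3 dx = -11250;  ∫_0^5 16*x^2 dx = 2000/3.
  Sum: 50625 − 11250 + 2000/3 = 120125/3.
Adding: ||u||_{H^1}^2 = 1036755/14 + 120125/3 = 4792015/42.


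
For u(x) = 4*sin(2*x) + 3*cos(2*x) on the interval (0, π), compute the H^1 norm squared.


||u||_{H^1(0,π)}^2 = 125*π/2

u'(x) = -6*sin(2*x) + 8*cos(2*x).
Expand u² and (u')² and integrate term by term on (0, π), using: for integers n ≥ 1, ∫_0^π sin²(nx) dx = ∫_0^π cos²(nx) dx = π/2; for n ≠ n', ∫_0^π sin(nx)sin(n'x) dx = ∫_0^π cos(nx)cos(n'x) dx = 0; and by product-to-sum, ∫_0^π sin(nx)cos(n'x) dx = ½∫_0^π [sin((n+n')x) + sin((n−n')x)] dx, which is 0 when n+n' is even and 2n/(n²−n'²) when n+n' is odd (it need not vanish on (0, π)).
  u² squared terms: (3)²·∫cos(2x)² dx = 9·π/2 = 9*π/2;  (4)²·∫sin(2x)² dx = 16·π/2 = 8*π.
  u² cross terms: 2·(3)·(4)·∫cos(2x)·sin(2x) dx = 24·(0) = 0.
  So ∫_0^π u² dx = 9*π/2 + 8*π + 0 = 25*π/2.
  (u')² squared terms: (-6)²·∫sin(2x)² dx = 36·π/2 = 18*π;  (8)²·∫cos(2x)² dx = 64·π/2 = 32*π.
  (u')² cross terms: 2·(-6)·(8)·∫sin(2x)·cos(2x) dx = -96·(0) = 0.
  So ∫_0^π (u')² dx = 18*π + 32*π + 0 = 50*π.
||u||_{H^1}^2 = (25*π/2) + (50*π) = 125*π/2.


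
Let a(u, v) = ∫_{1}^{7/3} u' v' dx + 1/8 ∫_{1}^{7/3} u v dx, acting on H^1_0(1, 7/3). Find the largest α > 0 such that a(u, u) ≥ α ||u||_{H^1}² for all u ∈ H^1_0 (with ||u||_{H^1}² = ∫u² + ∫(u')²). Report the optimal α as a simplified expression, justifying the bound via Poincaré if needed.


α = (2 + 9*π^2)/(16 + 9*π^2)

Coercivity of a(·,·) on H^1_0(1, 7/3) means a(u, u) ≥ α ||u||_{H^1}² for every u ∈ H^1_0.
The interval has length L = 4/3, and Poincaré/coercivity depend only on L. Here a(u, u) = ∫(u')² + (1/8)·∫u².
Here 0 < c = 1/8 < 1. The condition a(u,u) ≥ α||u||_{H^1}² reads (1−α)∫(u')² ≥ (α−c)∫u². Any admissible α is ≤ 1 (rapidly oscillating u have ∫u²/∫(u')² → 0), and α = 1 would force 0 ≥ (1−c)∫u², impossible since c < 1; so 1−α > 0. By the sharp Poincaré inequality on H^1_0 of an interval of length L, ∫(u')² ≥ (π/L)²∫u² with equality for the first sine mode sin(π(x−x₀)/L) (x₀ the left endpoint), so the inequality holds for all u iff (1−α)(π/L)² ≥ α − c, i.e. α ≤ ((π/L)² + c)/((π/L)² + 1) = (1 + c(L/π)²)/(1 + (L/π)²). With (π/L)² = 9*π^2/16 and c = 1/8, the largest admissible constant is α = ((π/L)² + c)/((π/L)² + 1).
Simplifying, α = (2 + 9*π^2)/(16 + 9*π^2).


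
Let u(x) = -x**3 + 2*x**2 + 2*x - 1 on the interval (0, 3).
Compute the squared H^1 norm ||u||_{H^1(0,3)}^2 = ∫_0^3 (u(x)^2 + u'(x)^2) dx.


||u||_{H^1}^2 = 5973/70

The H^1 norm (squared) on an interval (0, L) is
  ||u||_{H^1}^2 = ∫_0^L u(x)^2 dx + ∫_0^L u'(x)^2 dx.
Compute u'(x) = -3*x**2 + 4*x + 2.
Then u(x)^2 = x**6 - 4*x**5 + 10*x**3 - 4*x + 1 and u'(x)^2 = 9*x**4 - 24*x**3 + 4*x**2 + 16*x + 4.
Integrate each monomial from 0 to 3 using ∫_0^3 c·x^n dx = c·3^(n+1)/(n+1):
  ∫_0^3 u(x)^2 dx = ∫_0^3 (x^6 - 4*x^5 + 10*x^3 - 4*x + 1) dx. Term by term:
    ∫_0^3 x^6 dx = 2187/7;  ∫_0^3 -4*x^5 dx = -486;  ∫_0^3 10*x^3 dx = 405/2;
    ∫_0^3 -4*x dx = -18;  ∫_0^3 1 dx = 3.
  Sum: 2187/7 − 486 + 405/2 − 18 + 3 = 195/14.
  ∫_0^3 u'(x)^2 dx = ∫_0^3 (9*x^4 - 24*x^3 + 4*x^2 + 16*x + 4) dx. Term by term:
    ∫_0^3 9*x^4 dx = 2187/5;  ∫_0^3 -24*x^3 dx = -486;  ∫_0^3 4*x^2 dx = 36;
    ∫_0^3 16*x dx = 72;  ∫_0^3 4 dx = 12.
  Sum: 2187/5 − 486 + 36 + 72 + 12 = 357/5.
Adding: ||u||_{H^1}^2 = 195/14 + 357/5 = 5973/70.


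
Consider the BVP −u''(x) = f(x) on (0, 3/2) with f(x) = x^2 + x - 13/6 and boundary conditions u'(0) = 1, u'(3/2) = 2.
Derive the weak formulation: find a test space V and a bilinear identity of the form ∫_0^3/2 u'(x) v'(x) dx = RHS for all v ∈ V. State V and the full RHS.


V = H^1(0, 3/2) (v unrestricted at boundary; u is determined up to an additive constant); weak form: ∫_0^3/2 u'v' dx = ∫_0^3/2 (x^2 + x - 13/6) v dx + 2·v(3/2) − v(0) for all v ∈ V.

Multiply both sides by a test function v and integrate from 0 to 3/2:
  ∫_0^3/2 −u''(x) v(x) dx = ∫_0^3/2 f(x) v(x) dx.
Integrate the LHS by parts once:
  ∫_0^3/2 −u'' v dx = −[u'(x) v(x)]_0^3/2 + ∫_0^3/2 u'(x) v'(x) dx.
Thus ∫_0^3/2 u'(x) v'(x) dx = ∫_0^3/2 f(x) v(x) dx + [u'(x) v(x)]_0^3/2.
Choose V so that boundary terms are either known or forced to vanish.
u has inhomogeneous Neumann u'(0) = 1, u'(3/2) = 2. [u' v]_0^3/2 = (2)·v(3/2) − (1)·v(0) = 2·v(3/2) − v(0). Take V = H^1(0, 3/2); boundary term becomes part of RHS.
Weak formulation: find u (satisfying any essential BC) such that ∫_0^3/2 u'(x) v'(x) dx = ∫_0^3/2 f v dx + 2·v(3/2) − v(0) for all v ∈ V (Neumann data are natural BCs: they enter the RHS as boundary terms).
Substituting f(x) = x^2 + x - 13/6, the right-hand side is ∫_0^3/2 (x^2 + x - 13/6) v dx + 2·v(3/2) − v(0).
Compatibility check (pure Neumann): taking v ≡ 1 ∈ V gives 0 = ∫_0^3/2 f dx + (2) − (1), i.e. ∫_0^3/2 f dx must equal u'(0) − u'(3/2) = -1. Indeed ∫_0^3/2 (x^2 + x - 13/6) dx = -1, so the data are compatible. The solution is then unique only up to an additive constant (fix it e.g. by requiring ∫_0^3/2 u dx = 0).


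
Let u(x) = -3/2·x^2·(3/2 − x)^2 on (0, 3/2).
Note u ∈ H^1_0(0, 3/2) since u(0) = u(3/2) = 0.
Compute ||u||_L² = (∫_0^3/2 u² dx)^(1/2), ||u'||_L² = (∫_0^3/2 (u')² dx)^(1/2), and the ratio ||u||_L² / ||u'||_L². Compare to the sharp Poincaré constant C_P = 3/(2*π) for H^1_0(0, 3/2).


||u||_L² / ||u'||_L² = sqrt(3)/4 < C_P = 3/(2*π).

u(x) = -3/2·x^2·(3/2 − x)^2, so u'(x) = 3*x*(-8*x^2 + 18*x - 9)/4.
u(x) = -3/2·x^2·(3/2 − x)^2 vanishes at x = 0 and x = 3/2, so u ∈ H^1_0(0, 3/2). Differentiate via the product rule and integrate the resulting polynomials term by term.
  ∫_0^3/2 u² dx = ∫_0^3/2 (9*x^8/4 - 27*x^7/2 + 243*x^6/8 - 243*x^5/8 + 729*x^4/64) dx. Term by term:
    ∫_0^3/2 9*x^8/4 dx = 19683/2048;  ∫_0^3/2 -27*x^7/2 dx = -177147/4096;  ∫_0^3/2 243*x^6/8 dx = 531441/7168;
    ∫_0^3/2 -243*x^5/8 dx = -59049/1024;  ∫_0^3/2 729*x^4/64 dx = 177147/10240.
  Sum: 19683/2048 − 177147/4096 + 531441/7168 − 59049/1024 + 177147/10240 = 19683/143360.
  ∫_0^3/2 (u')² dx = ∫_0^3/2 (36*x^6 - 162*x^5 + 1053*x^4/4 - 729*x^3/4 + 729*x^2/16) dx. Term by term:
    ∫_0^3/2 36*x^6 dx = 19683/224;  ∫_0^3/2 -162*x^5 dx = -19683/64;  ∫_0^3/2 1053*x^4/4 dx = 255879/640;
    ∫_0^3/2 -729*x^3/4 dx = -59049/256;  ∫_0^3/2 729*x^2/16 dx = 6561/128.
  Sum: 19683/224 − 19683/64 + 255879/640 − 59049/256 + 6561/128 = 6561/8960.
∫_0^3/2 u² dx = 19683/143360, so ||u||_L² = 81*sqrt(105)/2240.
∫_0^3/2 (u')² dx = 6561/8960, so ||u'||_L² = 81*sqrt(35)/560.
Ratio ||u||_L² / ||u'||_L² = sqrt(3)/4.
Sharp Poincaré constant on H^1_0(0, 3/2) is C_P = L/π = 3/(2*π), achieved by sin(2*π/3·x).
A polynomial bump cannot attain the sharp Poincaré constant (only the first sine eigenfunction does), so the ratio is strictly less than C_P, consistent with ||u||_L² ≤ C_P ||u'||_L².


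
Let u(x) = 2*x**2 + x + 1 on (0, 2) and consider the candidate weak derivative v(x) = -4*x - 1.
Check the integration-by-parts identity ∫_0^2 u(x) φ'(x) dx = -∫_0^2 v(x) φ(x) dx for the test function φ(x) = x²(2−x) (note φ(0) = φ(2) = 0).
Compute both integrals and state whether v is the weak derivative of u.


LHS = -116/15, RHS = 116/15. No, v is not the weak derivative of u.

u(x) = 2*x**2 + x + 1, classical derivative u'(x) = 4*x + 1.
φ(x) = x²(2−x), so φ'(x) = x*(4 - 3*x).
Note φ(0) = φ(2) = 0, so the boundary term u·φ vanishes.
LHS = ∫_0^2 u(x) φ'(x) dx = ∫_0^2 (-6*x^4 + 5*x^3 + x^2 + 4*x) dx. Term by term:
  ∫_0^2 -6*x^4 dx = -192/5;  ∫_0^2 5*x^3 dx = 20;  ∫_0^2 x^2 dx = 8/3;
  ∫_0^2 4*x dx = 8.
Sum: -192/5 + 20 + 8/3 + 8 = -116/15.
So LHS = -116/15.
∫_0^2 v(x) φ(x) dx = ∫_0^2 (4*x^4 - 7*x^3 - 2*x^2) dx. Term by term:
  ∫_0^2 4*x^4 dx = 128/5;  ∫_0^2 -7*x^3 dx = -28;  ∫_0^2 -2*x^2 dx = -16/3.
Sum: 128/5 − 28 − 16/3 = -116/15.
So RHS = -∫_0^2 v(x) φ(x) dx = 116/15.
LHS − RHS = -232/15 ≠ 0, so the identity fails.
(For a valid weak derivative the identity must hold for EVERY test function, in particular this one. The failure shows v is NOT the weak derivative of u.)
Correct weak derivative would be u'(x) = 4*x + 1.


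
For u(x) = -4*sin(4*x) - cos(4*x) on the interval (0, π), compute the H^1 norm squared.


||u||_{H^1(0,π)}^2 = 289*π/2

u'(x) = 4*sin(4*x) - 16*cos(4*x).
Expand u² and (u')² and integrate term by term on (0, π), using: for integers n ≥ 1, ∫_0^π sin²(nx) dx = ∫_0^π cos²(nx) dx = π/2; for n ≠ n', ∫_0^π sin(nx)sin(n'x) dx = ∫_0^π cos(nx)cos(n'x) dx = 0; and by product-to-sum, ∫_0^π sin(nx)cos(n'x) dx = ½∫_0^π [sin((n+n')x) + sin((n−n')x)] dx, which is 0 when n+n' is even and 2n/(n²−n'²) when n+n' is odd (it need not vanish on (0, π)).
  u² squared terms: (-1)²·∫cos(4x)² dx = 1·π/2 = π/2;  (-4)²·∫sin(4x)² dx = 16·π/2 = 8*π.
  u² cross terms: 2·(-1)·(-4)·∫cos(4x)·sin(4x) dx = 8·(0) = 0.
  So ∫_0^π u² dx = π/2 + 8*π + 0 = 17*π/2.
  (u')² squared terms: (-16)²·∫cos(4x)² dx = 256·π/2 = 128*π;  (4)²·∫sin(4x)² dx = 16·π/2 = 8*π.
  (u')² cross terms: 2·(-16)·(4)·∫cos(4x)·sin(4x) dx = -128·(0) = 0.
  So ∫_0^π (u')² dx = 128*π + 8*π + 0 = 136*π.
||u||_{H^1}^2 = (17*π/2) + (136*π) = 289*π/2.


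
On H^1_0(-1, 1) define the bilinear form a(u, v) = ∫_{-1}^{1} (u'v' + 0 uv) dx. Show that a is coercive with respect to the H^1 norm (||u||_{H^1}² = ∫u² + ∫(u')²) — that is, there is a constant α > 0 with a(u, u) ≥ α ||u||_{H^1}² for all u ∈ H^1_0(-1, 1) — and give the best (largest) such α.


α = π^2/(4 + π^2)

Coercivity of a(·,·) on H^1_0(-1, 1) means a(u, u) ≥ α ||u||_{H^1}² for every u ∈ H^1_0.
The interval has length L = 2, and Poincaré/coercivity depend only on L. Here a(u, u) = ∫(u')² + (0)·∫u².
Here c = 0, so a(u,u) = ∫(u')² alone. The condition a(u,u) ≥ α||u||_{H^1}² reads (1−α)∫(u')² ≥ (α−c)∫u². Any admissible α is ≤ 1 (rapidly oscillating u have ∫u²/∫(u')² → 0), and α = 1 would force 0 ≥ (1−c)∫u², impossible since c < 1; so 1−α > 0. By the sharp Poincaré inequality on H^1_0 of an interval of length L, ∫(u')² ≥ (π/L)²∫u² with equality for the first sine mode sin(π(x−x₀)/L) (x₀ the left endpoint), so the inequality holds for all u iff (1−α)(π/L)² ≥ α − c, i.e. α ≤ ((π/L)² + c)/((π/L)² + 1) = (1 + c(L/π)²)/(1 + (L/π)²). (Direct route, valid since c ≤ 0: Poincaré gives c∫u² ≥ c(L/π)²∫(u')², so a(u,u) ≥ (1 + c(L/π)²)∫(u')², while ||u||_{H^1}² ≤ (1 + (L/π)²)∫(u')²; dividing yields the same α.) With (π/L)² = π^2/4 and c = 0, the largest admissible constant is α = ((π/L)² + c)/((π/L)² + 1).
Simplifying, α = π^2/(4 + π^2).


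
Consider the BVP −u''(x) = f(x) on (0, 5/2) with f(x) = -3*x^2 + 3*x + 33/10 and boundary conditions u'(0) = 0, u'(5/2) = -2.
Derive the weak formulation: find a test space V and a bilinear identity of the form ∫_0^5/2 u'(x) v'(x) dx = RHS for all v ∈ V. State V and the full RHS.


V = H^1(0, 5/2) (v unrestricted at boundary; u is determined up to an additive constant); weak form: ∫_0^5/2 u'v' dx = ∫_0^5/2 (-3*x^2 + 3*x + 33/10) v dx − 2·v(5/2) for all v ∈ V.

Multiply both sides by a test function v and integrate from 0 to 5/2:
  ∫_0^5/2 −u''(x) v(x) dx = ∫_0^5/2 f(x) v(x) dx.
Integrate the LHS by parts once:
  ∫_0^5/2 −u'' v dx = −[u'(x) v(x)]_0^5/2 + ∫_0^5/2 u'(x) v'(x) dx.
Thus ∫_0^5/2 u'(x) v'(x) dx = ∫_0^5/2 f(x) v(x) dx + [u'(x) v(x)]_0^5/2.
Choose V so that boundary terms are either known or forced to vanish.
u has inhomogeneous Neumann u'(0) = 0, u'(5/2) = -2. [u' v]_0^5/2 = (-2)·v(5/2) − (0)·v(0) = − 2·v(5/2). Take V = H^1(0, 5/2); boundary term becomes part of RHS.
Weak formulation: find u (satisfying any essential BC) such that ∫_0^5/2 u'(x) v'(x) dx = ∫_0^5/2 f v dx − 2·v(5/2) for all v ∈ V (Neumann data are natural BCs: they enter the RHS as boundary terms).
Substituting f(x) = -3*x^2 + 3*x + 33/10, the right-hand side is ∫_0^5/2 (-3*x^2 + 3*x + 33/10) v dx − 2·v(5/2).
Compatibility check (pure Neumann): taking v ≡ 1 ∈ V gives 0 = ∫_0^5/2 f dx + (-2) − (0), i.e. ∫_0^5/2 f dx must equal u'(0) − u'(5/2) = 2. Indeed ∫_0^5/2 (-3*x^2 + 3*x + 33/10) dx = 2, so the data are compatible. The solution is then unique only up to an additive constant (fix it e.g. by requiring ∫_0^5/2 u dx = 0).


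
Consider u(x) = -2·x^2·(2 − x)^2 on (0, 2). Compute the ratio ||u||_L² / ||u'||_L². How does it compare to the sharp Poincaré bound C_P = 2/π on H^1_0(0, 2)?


||u||_L² / ||u'||_L² = sqrt(3)/3 < C_P = 2/π.

u(x) = -2·x^2·(2 − x)^2, so u'(x) = 8*x*(-x^2 + 3*x - 2).
u(x) = -2·x^2·(2 − x)^2 vanishes at x = 0 and x = 2, so u ∈ H^1_0(0, 2). Differentiate via the product rule and integrate the resulting polynomials term by term.
  ∫_0^2 u² dx = ∫_0^2 (4*x^8 - 32*x^7 + 96*x^6 - 128*x^5 + 64*x^4) dx. Term by term:
    ∫_0^2 4*x^8 dx = 2048/9;  ∫_0^2 -32*x^7 dx = -1024;  ∫_0^2 96*x^6 dx = 12288/7;
    ∫_0^2 -128*x^5 dx = -4096/3;  ∫_0^2 64*x^4 dx = 2048/5.
  Sum: 2048/9 − 1024 + 12288/7 − 4096/3 + 2048/5 = 1024/315.
  ∫_0^2 (u')² dx = ∫_0^2 (64*x^6 - 384*x^5 + 832*x^4 - 768*x^3 + 256*x^2) dx. Term by term:
    ∫_0^2 64*x^6 dx = 8192/7;  ∫_0^2 -384*x^5 dx = -4096;  ∫_0^2 832*x^4 dx = 26624/5;
    ∫_0^2 -768*x^3 dx = -3072;  ∫_0^2 256*x^2 dx = 2048/3.
  Sum: 8192/7 − 4096 + 26624/5 − 3072 + 2048/3 = 1024/105.
∫_0^2 u² dx = 1024/315, so ||u||_L² = 32*sqrt(35)/105.
∫_0^2 (u')² dx = 1024/105, so ||u'||_L² = 32*sqrt(105)/105.
Ratio ||u||_L² / ||u'||_L² = sqrt(3)/3.
Sharp Poincaré constant on H^1_0(0, 2) is C_P = L/π = 2/π, achieved by sin(π/2·x).
A polynomial bump cannot attain the sharp Poincaré constant (only the first sine eigenfunction does), so the ratio is strictly less than C_P, consistent with ||u||_L² ≤ C_P ||u'||_L².


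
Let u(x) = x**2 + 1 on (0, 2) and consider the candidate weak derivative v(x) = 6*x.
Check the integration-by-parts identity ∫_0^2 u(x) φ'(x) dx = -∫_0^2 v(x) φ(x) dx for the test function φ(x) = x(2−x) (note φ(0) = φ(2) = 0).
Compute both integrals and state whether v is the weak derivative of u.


LHS = -8/3, RHS = -8. No, v is not the weak derivative of u.

u(x) = x**2 + 1, classical derivative u'(x) = 2*x.
φ(x) = x(2−x), so φ'(x) = 2 - 2*x.
Note φ(0) = φ(2) = 0, so the boundary term u·φ vanishes.
LHS = ∫_0^2 u(x) φ'(x) dx = ∫_0^2 (-2*x^3 + 2*x^2 - 2*x + 2) dx. Term by term:
  ∫_0^2 -2*x^3 dx = -8;  ∫_0^2 2*x^2 dx = 16/3;  ∫_0^2 -2*x dx = -4;
  ∫_0^2 2 dx = 4.
Sum: -8 + 16/3 − 4 + 4 = -8/3.
So LHS = -8/3.
∫_0^2 v(x) φ(x) dx = ∫_0^2 (-6*x^3 + 12*x^2) dx. Term by term:
  ∫_0^2 -6*x^3 dx = -24;  ∫_0^2 12*x^2 dx = 32.
Sum: -24 + 32 = 8.
So RHS = -∫_0^2 v(x) φ(x) dx = -8.
LHS − RHS = 16/3 ≠ 0, so the identity fails.
(For a valid weak derivative the identity must hold for EVERY test function, in particular this one. The failure shows v is NOT the weak derivative of u.)
Correct weak derivative would be u'(x) = 2*x.


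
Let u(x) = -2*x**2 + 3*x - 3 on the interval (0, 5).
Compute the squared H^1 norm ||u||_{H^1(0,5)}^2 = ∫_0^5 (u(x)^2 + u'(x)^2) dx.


||u||_{H^1}^2 = 5195/3

The H^1 norm (squared) on an interval (0, L) is
  ||u||_{H^1}^2 = ∫_0^L u(x)^2 dx + ∫_0^L u'(x)^2 dx.
Compute u'(x) = 3 - 4*x.
Then u(x)^2 = 4*x**4 - 12*x**3 + 21*x**2 - 18*x + 9 and u'(x)^2 = 16*x**2 - 24*x + 9.
Integrate each monomial from 0 to 5 using ∫_0^5 c·x^n dx = c·5^(n+1)/(n+1):
  ∫_0^5 u(x)^2 dx = ∫_0^5 (4*x^4 - 12*x^3 + 21*x^2 - 18*x + 9) dx. Term by term:
    ∫_0^5 4*x^4 dx = 2500;  ∫_0^5 -12*x^3 dx = -1875;  ∫_0^5 21*x^2 dx = 875;
    ∫_0^5 -18*x dx = -225;  ∫_0^5 9 dx = 45.
  Sum: 2500 − 1875 + 875 − 225 + 45 = 1320.
  ∫_0^5 u'(x)^2 dx = ∫_0^5 (16*x^2 - 24*x + 9) dx. Term by term:
    ∫_0^5 16*x^2 dx = 2000/3;  ∫_0^5 -24*x dx = -300;  ∫_0^5 9 dx = 45.
  Sum: 2000/3 − 300 + 45 = 1235/3.
Adding: ||u||_{H^1}^2 = 1320 + 1235/3 = 5195/3.


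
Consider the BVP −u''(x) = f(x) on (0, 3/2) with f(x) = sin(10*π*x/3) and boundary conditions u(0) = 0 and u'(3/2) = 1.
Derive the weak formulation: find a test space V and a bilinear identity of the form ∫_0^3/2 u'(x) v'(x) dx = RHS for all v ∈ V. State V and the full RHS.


V = {v ∈ H^1(0, 3/2) : v(0) = 0} (test functions vanish at x = 0 where u is specified); weak form: ∫_0^3/2 u'v' dx = ∫_0^3/2 (sin(10*π*x/3)) v dx + v(3/2) for all v ∈ V.

Multiply both sides by a test function v and integrate from 0 to 3/2:
  ∫_0^3/2 −u''(x) v(x) dx = ∫_0^3/2 f(x) v(x) dx.
Integrate the LHS by parts once:
  ∫_0^3/2 −u'' v dx = −[u'(x) v(x)]_0^3/2 + ∫_0^3/2 u'(x) v'(x) dx.
Thus ∫_0^3/2 u'(x) v'(x) dx = ∫_0^3/2 f(x) v(x) dx + [u'(x) v(x)]_0^3/2.
Choose V so that boundary terms are either known or forced to vanish.
Mixed BC: u(0) = 0 (Dirichlet) and u'(3/2) = 1 (Neumann). Define V = {v ∈ H^1(0, 3/2) : v(0) = 0}. Then [u' v]_0^3/2 = u'(3/2)·v(3/2) − u'(0)·0 = v(3/2).
Weak formulation: find u (satisfying any essential BC) such that ∫_0^3/2 u'(x) v'(x) dx = ∫_0^3/2 f v dx + v(3/2) for all v ∈ V (Dirichlet at 0 absorbed into V; Neumann datum at x = 3/2 contributes the boundary term).
Substituting f(x) = sin(10*π*x/3), the right-hand side is ∫_0^3/2 (sin(10*π*x/3)) v dx + v(3/2).
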